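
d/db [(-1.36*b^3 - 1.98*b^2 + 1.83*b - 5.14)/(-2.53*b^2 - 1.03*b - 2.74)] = (3.4408*b^4 + 2.8016*b^3 + 17.8485*b^2 - 15.158*b - 10.3084)/(6.4009*b^4 + 5.2118*b^3 + 14.9253*b^2 + 5.6444*b + 7.5076)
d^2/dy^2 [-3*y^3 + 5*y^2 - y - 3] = 10 - 18*y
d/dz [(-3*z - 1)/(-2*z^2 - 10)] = (-3*z^2 - 2*z + 15)/(2*(z^4 + 10*z^2 + 25))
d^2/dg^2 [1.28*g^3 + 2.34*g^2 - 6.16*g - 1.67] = 7.68*g + 4.68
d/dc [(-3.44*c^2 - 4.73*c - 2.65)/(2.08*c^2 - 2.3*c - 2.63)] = (17.7504*c^2 + 29.1184*c + 6.3449)/(4.3264*c^4 - 9.568*c^3 - 5.6508*c^2 + 12.098*c + 6.9169)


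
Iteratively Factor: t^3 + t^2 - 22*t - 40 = (t + 4)*(t^2 - 3*t - 10) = (t + 2)*(t + 4)*(t - 5)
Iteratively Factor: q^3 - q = (q + 1)*(q^2 - q) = (q - 1)*(q + 1)*(q)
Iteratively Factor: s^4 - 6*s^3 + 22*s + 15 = (s - 3)*(s^3 - 3*s^2 - 9*s - 5) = (s - 3)*(s + 1)*(s^2 - 4*s - 5) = (s - 3)*(s + 1)^2*(s - 5)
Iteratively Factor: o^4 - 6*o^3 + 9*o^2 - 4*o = (o - 1)*(o^3 - 5*o^2 + 4*o) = (o - 1)^2*(o^2 - 4*o) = o*(o - 1)^2*(o - 4)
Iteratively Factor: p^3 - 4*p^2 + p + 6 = (p + 1)*(p^2 - 5*p + 6) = (p - 2)*(p + 1)*(p - 3)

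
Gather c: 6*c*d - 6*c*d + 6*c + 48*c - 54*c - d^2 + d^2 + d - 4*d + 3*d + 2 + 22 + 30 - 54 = 0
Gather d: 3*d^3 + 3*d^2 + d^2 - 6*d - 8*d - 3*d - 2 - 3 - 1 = 3*d^3 + 4*d^2 - 17*d - 6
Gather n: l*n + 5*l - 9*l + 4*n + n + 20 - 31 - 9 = -4*l + n*(l + 5) - 20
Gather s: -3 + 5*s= 5*s - 3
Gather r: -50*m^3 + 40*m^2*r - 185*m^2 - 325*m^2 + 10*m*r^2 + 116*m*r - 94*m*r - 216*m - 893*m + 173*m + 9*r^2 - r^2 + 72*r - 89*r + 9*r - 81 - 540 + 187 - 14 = -50*m^3 - 510*m^2 - 936*m + r^2*(10*m + 8) + r*(40*m^2 + 22*m - 8) - 448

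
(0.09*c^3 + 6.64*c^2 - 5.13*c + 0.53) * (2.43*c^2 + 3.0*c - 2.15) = 0.2187*c^5 + 16.4052*c^4 + 7.2606*c^3 - 28.3781*c^2 + 12.6195*c - 1.1395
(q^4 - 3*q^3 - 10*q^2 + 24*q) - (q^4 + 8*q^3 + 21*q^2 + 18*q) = -11*q^3 - 31*q^2 + 6*q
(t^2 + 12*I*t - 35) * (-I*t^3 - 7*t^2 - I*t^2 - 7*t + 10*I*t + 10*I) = -I*t^5 + 5*t^4 - I*t^4 + 5*t^3 - 39*I*t^3 + 125*t^2 - 39*I*t^2 + 125*t - 350*I*t - 350*I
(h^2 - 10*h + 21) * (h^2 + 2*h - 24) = h^4 - 8*h^3 - 23*h^2 + 282*h - 504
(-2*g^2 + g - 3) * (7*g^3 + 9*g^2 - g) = -14*g^5 - 11*g^4 - 10*g^3 - 28*g^2 + 3*g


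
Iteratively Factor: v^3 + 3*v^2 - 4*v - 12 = (v + 2)*(v^2 + v - 6) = (v + 2)*(v + 3)*(v - 2)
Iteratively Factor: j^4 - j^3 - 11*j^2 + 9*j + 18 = (j - 2)*(j^3 + j^2 - 9*j - 9) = (j - 2)*(j + 3)*(j^2 - 2*j - 3) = (j - 2)*(j + 1)*(j + 3)*(j - 3)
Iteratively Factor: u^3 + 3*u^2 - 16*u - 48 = (u + 4)*(u^2 - u - 12) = (u - 4)*(u + 4)*(u + 3)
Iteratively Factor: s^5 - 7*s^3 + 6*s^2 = (s - 2)*(s^4 + 2*s^3 - 3*s^2) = s*(s - 2)*(s^3 + 2*s^2 - 3*s) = s*(s - 2)*(s + 3)*(s^2 - s) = s^2*(s - 2)*(s + 3)*(s - 1)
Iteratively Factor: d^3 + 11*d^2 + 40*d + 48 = (d + 3)*(d^2 + 8*d + 16) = (d + 3)*(d + 4)*(d + 4)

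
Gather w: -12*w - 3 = -12*w - 3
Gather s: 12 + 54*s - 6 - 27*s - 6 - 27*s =0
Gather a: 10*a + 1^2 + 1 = 10*a + 2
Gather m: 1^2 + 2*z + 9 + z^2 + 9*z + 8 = z^2 + 11*z + 18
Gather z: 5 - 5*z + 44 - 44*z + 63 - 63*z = 112 - 112*z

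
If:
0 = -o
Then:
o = 0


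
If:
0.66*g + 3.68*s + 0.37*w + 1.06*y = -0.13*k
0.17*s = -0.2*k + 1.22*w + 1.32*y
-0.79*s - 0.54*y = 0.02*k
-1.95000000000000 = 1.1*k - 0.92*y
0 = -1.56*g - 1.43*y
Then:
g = 0.06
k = -1.83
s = 0.09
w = -0.21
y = -0.07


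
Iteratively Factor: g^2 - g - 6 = (g + 2)*(g - 3)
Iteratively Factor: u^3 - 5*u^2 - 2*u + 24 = (u + 2)*(u^2 - 7*u + 12) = (u - 3)*(u + 2)*(u - 4)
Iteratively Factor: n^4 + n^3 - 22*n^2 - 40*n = (n + 4)*(n^3 - 3*n^2 - 10*n) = n*(n + 4)*(n^2 - 3*n - 10) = n*(n - 5)*(n + 4)*(n + 2)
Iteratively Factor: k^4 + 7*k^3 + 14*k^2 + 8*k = (k + 2)*(k^3 + 5*k^2 + 4*k) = (k + 1)*(k + 2)*(k^2 + 4*k) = (k + 1)*(k + 2)*(k + 4)*(k)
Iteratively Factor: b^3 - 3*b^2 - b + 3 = (b - 3)*(b^2 - 1) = (b - 3)*(b + 1)*(b - 1)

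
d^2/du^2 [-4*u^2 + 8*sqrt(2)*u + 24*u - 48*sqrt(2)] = -8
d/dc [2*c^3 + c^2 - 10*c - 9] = 6*c^2 + 2*c - 10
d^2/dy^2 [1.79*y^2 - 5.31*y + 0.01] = 3.58000000000000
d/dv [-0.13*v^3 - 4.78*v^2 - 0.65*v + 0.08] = -0.39*v^2 - 9.56*v - 0.65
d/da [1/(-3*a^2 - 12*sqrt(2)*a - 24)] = 2*(a + 2*sqrt(2))/(3*(a^2 + 4*sqrt(2)*a + 8)^2)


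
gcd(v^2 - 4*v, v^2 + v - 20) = v - 4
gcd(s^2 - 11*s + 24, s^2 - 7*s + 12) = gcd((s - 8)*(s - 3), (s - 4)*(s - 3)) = s - 3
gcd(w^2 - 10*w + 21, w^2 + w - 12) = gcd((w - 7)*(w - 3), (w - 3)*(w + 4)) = w - 3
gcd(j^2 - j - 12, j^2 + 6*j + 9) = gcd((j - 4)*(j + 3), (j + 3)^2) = j + 3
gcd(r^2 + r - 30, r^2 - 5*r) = r - 5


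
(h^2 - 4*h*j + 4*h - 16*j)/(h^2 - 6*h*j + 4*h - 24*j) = (h - 4*j)/(h - 6*j)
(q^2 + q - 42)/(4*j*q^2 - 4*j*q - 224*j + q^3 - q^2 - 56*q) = (q - 6)/(4*j*q - 32*j + q^2 - 8*q)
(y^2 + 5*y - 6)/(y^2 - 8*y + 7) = (y + 6)/(y - 7)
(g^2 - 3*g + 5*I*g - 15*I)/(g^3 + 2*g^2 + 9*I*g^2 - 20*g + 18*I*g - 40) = (g - 3)/(g^2 + g*(2 + 4*I) + 8*I)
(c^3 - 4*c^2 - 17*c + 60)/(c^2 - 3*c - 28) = (c^2 - 8*c + 15)/(c - 7)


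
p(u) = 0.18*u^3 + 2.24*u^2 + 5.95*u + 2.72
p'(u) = 0.54*u^2 + 4.48*u + 5.95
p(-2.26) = -1.36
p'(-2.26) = -1.42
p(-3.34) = 1.13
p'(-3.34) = -2.99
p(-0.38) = 0.77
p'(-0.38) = 4.33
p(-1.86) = -1.76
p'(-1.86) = -0.51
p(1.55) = 17.99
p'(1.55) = 14.19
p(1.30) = 14.64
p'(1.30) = 12.69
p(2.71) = 38.88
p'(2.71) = 22.06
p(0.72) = 8.23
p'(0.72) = 9.46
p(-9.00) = -0.61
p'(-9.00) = 9.37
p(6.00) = 157.94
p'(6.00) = 52.27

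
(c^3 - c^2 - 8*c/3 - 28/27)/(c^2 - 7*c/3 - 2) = (9*c^2 - 15*c - 14)/(9*(c - 3))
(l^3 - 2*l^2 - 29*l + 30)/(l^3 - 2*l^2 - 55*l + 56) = (l^2 - l - 30)/(l^2 - l - 56)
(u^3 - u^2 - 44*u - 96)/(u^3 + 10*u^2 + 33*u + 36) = (u - 8)/(u + 3)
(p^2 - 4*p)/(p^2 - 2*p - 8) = p/(p + 2)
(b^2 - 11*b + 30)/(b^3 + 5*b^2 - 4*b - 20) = (b^2 - 11*b + 30)/(b^3 + 5*b^2 - 4*b - 20)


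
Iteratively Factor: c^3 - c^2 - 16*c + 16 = (c + 4)*(c^2 - 5*c + 4) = (c - 4)*(c + 4)*(c - 1)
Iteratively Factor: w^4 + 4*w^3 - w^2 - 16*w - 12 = (w + 1)*(w^3 + 3*w^2 - 4*w - 12) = (w + 1)*(w + 2)*(w^2 + w - 6) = (w + 1)*(w + 2)*(w + 3)*(w - 2)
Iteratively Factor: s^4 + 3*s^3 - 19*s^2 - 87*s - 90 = (s - 5)*(s^3 + 8*s^2 + 21*s + 18) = (s - 5)*(s + 3)*(s^2 + 5*s + 6) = (s - 5)*(s + 3)^2*(s + 2)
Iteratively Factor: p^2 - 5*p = (p - 5)*(p)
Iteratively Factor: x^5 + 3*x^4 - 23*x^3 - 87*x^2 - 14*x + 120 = (x + 4)*(x^4 - x^3 - 19*x^2 - 11*x + 30) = (x + 3)*(x + 4)*(x^3 - 4*x^2 - 7*x + 10) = (x - 1)*(x + 3)*(x + 4)*(x^2 - 3*x - 10) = (x - 5)*(x - 1)*(x + 3)*(x + 4)*(x + 2)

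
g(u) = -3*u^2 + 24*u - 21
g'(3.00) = 6.00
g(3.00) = 24.00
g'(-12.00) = 96.00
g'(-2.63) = 39.78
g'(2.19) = 10.86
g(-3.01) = -120.42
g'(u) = 24 - 6*u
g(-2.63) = -104.87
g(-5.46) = -241.47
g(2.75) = 22.31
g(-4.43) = -186.19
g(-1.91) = -77.78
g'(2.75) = 7.50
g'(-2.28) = 37.68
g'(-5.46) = 56.76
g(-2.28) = -91.32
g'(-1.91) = 35.46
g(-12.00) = -741.00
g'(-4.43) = 50.58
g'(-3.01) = 42.06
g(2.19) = 17.17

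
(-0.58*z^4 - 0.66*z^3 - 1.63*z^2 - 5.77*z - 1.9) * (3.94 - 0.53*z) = 0.3074*z^5 - 1.9354*z^4 - 1.7365*z^3 - 3.3641*z^2 - 21.7268*z - 7.486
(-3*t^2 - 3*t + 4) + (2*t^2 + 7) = -t^2 - 3*t + 11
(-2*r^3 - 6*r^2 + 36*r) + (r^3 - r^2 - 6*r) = -r^3 - 7*r^2 + 30*r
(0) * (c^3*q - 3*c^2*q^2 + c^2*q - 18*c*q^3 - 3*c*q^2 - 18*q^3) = 0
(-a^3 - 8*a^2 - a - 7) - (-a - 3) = -a^3 - 8*a^2 - 4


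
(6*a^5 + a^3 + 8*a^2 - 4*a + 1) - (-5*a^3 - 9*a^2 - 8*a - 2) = 6*a^5 + 6*a^3 + 17*a^2 + 4*a + 3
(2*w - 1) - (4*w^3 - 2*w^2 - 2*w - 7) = -4*w^3 + 2*w^2 + 4*w + 6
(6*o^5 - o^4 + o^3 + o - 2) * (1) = 6*o^5 - o^4 + o^3 + o - 2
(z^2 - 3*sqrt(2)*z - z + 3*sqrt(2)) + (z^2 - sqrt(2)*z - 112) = 2*z^2 - 4*sqrt(2)*z - z - 112 + 3*sqrt(2)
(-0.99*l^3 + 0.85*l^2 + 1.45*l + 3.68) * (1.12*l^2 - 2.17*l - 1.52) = -1.1088*l^5 + 3.1003*l^4 + 1.2843*l^3 - 0.316899999999999*l^2 - 10.1896*l - 5.5936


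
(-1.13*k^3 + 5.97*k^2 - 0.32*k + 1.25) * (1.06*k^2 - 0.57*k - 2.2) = -1.1978*k^5 + 6.9723*k^4 - 1.2561*k^3 - 11.6266*k^2 - 0.00849999999999984*k - 2.75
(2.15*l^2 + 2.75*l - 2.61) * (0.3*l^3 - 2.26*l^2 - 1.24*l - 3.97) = 0.645*l^5 - 4.034*l^4 - 9.664*l^3 - 6.0469*l^2 - 7.6811*l + 10.3617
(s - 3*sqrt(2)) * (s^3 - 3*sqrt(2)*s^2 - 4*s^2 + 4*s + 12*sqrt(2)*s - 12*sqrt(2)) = s^4 - 6*sqrt(2)*s^3 - 4*s^3 + 22*s^2 + 24*sqrt(2)*s^2 - 72*s - 24*sqrt(2)*s + 72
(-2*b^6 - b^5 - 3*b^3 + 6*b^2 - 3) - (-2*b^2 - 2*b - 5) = -2*b^6 - b^5 - 3*b^3 + 8*b^2 + 2*b + 2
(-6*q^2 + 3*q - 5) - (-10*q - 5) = -6*q^2 + 13*q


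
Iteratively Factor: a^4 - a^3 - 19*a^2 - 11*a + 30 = (a - 5)*(a^3 + 4*a^2 + a - 6) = (a - 5)*(a + 2)*(a^2 + 2*a - 3) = (a - 5)*(a - 1)*(a + 2)*(a + 3)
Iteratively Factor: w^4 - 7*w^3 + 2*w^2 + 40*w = (w + 2)*(w^3 - 9*w^2 + 20*w) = (w - 4)*(w + 2)*(w^2 - 5*w) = (w - 5)*(w - 4)*(w + 2)*(w)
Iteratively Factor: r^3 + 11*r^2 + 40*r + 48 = (r + 3)*(r^2 + 8*r + 16) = (r + 3)*(r + 4)*(r + 4)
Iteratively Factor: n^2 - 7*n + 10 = (n - 2)*(n - 5)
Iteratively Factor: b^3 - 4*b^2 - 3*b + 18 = (b + 2)*(b^2 - 6*b + 9) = (b - 3)*(b + 2)*(b - 3)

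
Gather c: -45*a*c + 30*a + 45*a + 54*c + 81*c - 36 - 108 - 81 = 75*a + c*(135 - 45*a) - 225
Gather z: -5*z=-5*z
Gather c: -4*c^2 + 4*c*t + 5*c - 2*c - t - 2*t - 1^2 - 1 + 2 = -4*c^2 + c*(4*t + 3) - 3*t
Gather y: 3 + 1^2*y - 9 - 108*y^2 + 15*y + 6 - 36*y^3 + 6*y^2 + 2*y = -36*y^3 - 102*y^2 + 18*y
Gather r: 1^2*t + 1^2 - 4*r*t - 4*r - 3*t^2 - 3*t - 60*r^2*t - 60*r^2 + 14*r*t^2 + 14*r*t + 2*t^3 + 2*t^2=r^2*(-60*t - 60) + r*(14*t^2 + 10*t - 4) + 2*t^3 - t^2 - 2*t + 1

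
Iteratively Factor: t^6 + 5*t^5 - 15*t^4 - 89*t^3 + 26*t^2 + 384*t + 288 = (t + 2)*(t^5 + 3*t^4 - 21*t^3 - 47*t^2 + 120*t + 144) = (t + 1)*(t + 2)*(t^4 + 2*t^3 - 23*t^2 - 24*t + 144) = (t + 1)*(t + 2)*(t + 4)*(t^3 - 2*t^2 - 15*t + 36) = (t + 1)*(t + 2)*(t + 4)^2*(t^2 - 6*t + 9) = (t - 3)*(t + 1)*(t + 2)*(t + 4)^2*(t - 3)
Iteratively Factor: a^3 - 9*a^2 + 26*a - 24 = (a - 2)*(a^2 - 7*a + 12) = (a - 4)*(a - 2)*(a - 3)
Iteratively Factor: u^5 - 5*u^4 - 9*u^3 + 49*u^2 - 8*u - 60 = (u + 3)*(u^4 - 8*u^3 + 15*u^2 + 4*u - 20) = (u - 2)*(u + 3)*(u^3 - 6*u^2 + 3*u + 10) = (u - 2)*(u + 1)*(u + 3)*(u^2 - 7*u + 10) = (u - 5)*(u - 2)*(u + 1)*(u + 3)*(u - 2)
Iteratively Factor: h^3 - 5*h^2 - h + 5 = (h - 5)*(h^2 - 1) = (h - 5)*(h + 1)*(h - 1)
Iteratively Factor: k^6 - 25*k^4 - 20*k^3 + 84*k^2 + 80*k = (k - 5)*(k^5 + 5*k^4 - 20*k^2 - 16*k) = (k - 5)*(k + 2)*(k^4 + 3*k^3 - 6*k^2 - 8*k) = k*(k - 5)*(k + 2)*(k^3 + 3*k^2 - 6*k - 8) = k*(k - 5)*(k + 1)*(k + 2)*(k^2 + 2*k - 8) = k*(k - 5)*(k + 1)*(k + 2)*(k + 4)*(k - 2)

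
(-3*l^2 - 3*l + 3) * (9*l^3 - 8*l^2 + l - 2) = -27*l^5 - 3*l^4 + 48*l^3 - 21*l^2 + 9*l - 6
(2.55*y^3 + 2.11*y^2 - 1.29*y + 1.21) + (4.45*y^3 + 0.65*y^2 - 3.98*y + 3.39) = 7.0*y^3 + 2.76*y^2 - 5.27*y + 4.6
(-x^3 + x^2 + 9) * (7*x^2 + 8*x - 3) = -7*x^5 - x^4 + 11*x^3 + 60*x^2 + 72*x - 27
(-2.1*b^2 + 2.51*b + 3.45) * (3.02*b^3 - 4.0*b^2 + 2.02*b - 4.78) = -6.342*b^5 + 15.9802*b^4 - 3.863*b^3 + 1.3082*b^2 - 5.0288*b - 16.491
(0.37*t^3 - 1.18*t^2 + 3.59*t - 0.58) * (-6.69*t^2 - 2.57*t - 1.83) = -2.4753*t^5 + 6.9433*t^4 - 21.6616*t^3 - 3.1867*t^2 - 5.0791*t + 1.0614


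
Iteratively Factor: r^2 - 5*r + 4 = (r - 4)*(r - 1)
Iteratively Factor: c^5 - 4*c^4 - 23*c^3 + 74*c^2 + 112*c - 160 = (c + 2)*(c^4 - 6*c^3 - 11*c^2 + 96*c - 80) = (c - 4)*(c + 2)*(c^3 - 2*c^2 - 19*c + 20) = (c - 5)*(c - 4)*(c + 2)*(c^2 + 3*c - 4) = (c - 5)*(c - 4)*(c + 2)*(c + 4)*(c - 1)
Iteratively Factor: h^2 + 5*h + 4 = (h + 4)*(h + 1)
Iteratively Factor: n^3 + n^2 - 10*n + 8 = (n - 2)*(n^2 + 3*n - 4) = (n - 2)*(n + 4)*(n - 1)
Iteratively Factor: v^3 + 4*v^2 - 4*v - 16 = (v + 4)*(v^2 - 4) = (v + 2)*(v + 4)*(v - 2)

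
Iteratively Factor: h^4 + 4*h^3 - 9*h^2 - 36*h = (h + 4)*(h^3 - 9*h) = (h + 3)*(h + 4)*(h^2 - 3*h) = h*(h + 3)*(h + 4)*(h - 3)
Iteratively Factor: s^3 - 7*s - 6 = (s + 2)*(s^2 - 2*s - 3) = (s - 3)*(s + 2)*(s + 1)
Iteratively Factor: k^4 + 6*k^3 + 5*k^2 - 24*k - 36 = (k - 2)*(k^3 + 8*k^2 + 21*k + 18) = (k - 2)*(k + 2)*(k^2 + 6*k + 9) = (k - 2)*(k + 2)*(k + 3)*(k + 3)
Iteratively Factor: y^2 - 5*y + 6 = (y - 3)*(y - 2)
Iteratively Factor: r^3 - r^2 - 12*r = (r)*(r^2 - r - 12) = r*(r - 4)*(r + 3)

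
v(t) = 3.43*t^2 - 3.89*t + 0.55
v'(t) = 6.86*t - 3.89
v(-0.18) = 1.36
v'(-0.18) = -5.12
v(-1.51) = 14.24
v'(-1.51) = -14.25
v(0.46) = -0.51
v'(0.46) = -0.73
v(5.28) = 75.63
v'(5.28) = 32.33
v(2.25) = 9.16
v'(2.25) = 11.54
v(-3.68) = 61.32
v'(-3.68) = -29.13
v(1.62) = 3.25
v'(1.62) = 7.22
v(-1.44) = 13.26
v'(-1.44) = -13.77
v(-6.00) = 147.37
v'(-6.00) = -45.05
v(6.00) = 100.69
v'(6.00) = 37.27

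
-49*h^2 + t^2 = (-7*h + t)*(7*h + t)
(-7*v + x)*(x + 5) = -7*v*x - 35*v + x^2 + 5*x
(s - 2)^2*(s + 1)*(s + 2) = s^4 - s^3 - 6*s^2 + 4*s + 8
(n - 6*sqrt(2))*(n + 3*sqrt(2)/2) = n^2 - 9*sqrt(2)*n/2 - 18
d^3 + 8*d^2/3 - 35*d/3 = d*(d - 7/3)*(d + 5)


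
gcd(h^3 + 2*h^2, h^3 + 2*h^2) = h^3 + 2*h^2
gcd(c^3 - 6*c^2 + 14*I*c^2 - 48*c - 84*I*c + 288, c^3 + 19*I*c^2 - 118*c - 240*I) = c^2 + 14*I*c - 48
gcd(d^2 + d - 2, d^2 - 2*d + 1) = d - 1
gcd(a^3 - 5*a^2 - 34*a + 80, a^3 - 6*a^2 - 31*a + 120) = a^2 - 3*a - 40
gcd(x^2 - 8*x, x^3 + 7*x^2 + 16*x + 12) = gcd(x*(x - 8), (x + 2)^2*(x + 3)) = 1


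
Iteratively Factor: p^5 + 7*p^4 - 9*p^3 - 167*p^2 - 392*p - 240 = (p - 5)*(p^4 + 12*p^3 + 51*p^2 + 88*p + 48) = (p - 5)*(p + 4)*(p^3 + 8*p^2 + 19*p + 12) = (p - 5)*(p + 1)*(p + 4)*(p^2 + 7*p + 12) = (p - 5)*(p + 1)*(p + 4)^2*(p + 3)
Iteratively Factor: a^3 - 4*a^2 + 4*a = (a - 2)*(a^2 - 2*a) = (a - 2)^2*(a)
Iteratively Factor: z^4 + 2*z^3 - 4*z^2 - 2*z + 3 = (z - 1)*(z^3 + 3*z^2 - z - 3) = (z - 1)*(z + 3)*(z^2 - 1) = (z - 1)^2*(z + 3)*(z + 1)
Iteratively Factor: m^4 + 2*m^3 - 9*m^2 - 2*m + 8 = (m + 1)*(m^3 + m^2 - 10*m + 8) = (m + 1)*(m + 4)*(m^2 - 3*m + 2) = (m - 2)*(m + 1)*(m + 4)*(m - 1)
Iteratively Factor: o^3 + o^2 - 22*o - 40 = (o + 4)*(o^2 - 3*o - 10) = (o + 2)*(o + 4)*(o - 5)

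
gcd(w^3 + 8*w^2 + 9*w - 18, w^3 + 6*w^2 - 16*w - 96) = w + 6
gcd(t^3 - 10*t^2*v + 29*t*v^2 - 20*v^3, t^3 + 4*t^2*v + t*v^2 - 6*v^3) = t - v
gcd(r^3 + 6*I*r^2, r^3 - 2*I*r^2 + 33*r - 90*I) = r + 6*I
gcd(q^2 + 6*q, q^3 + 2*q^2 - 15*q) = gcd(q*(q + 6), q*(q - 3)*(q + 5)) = q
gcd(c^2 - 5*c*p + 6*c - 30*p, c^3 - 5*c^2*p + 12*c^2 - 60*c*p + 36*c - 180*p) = -c^2 + 5*c*p - 6*c + 30*p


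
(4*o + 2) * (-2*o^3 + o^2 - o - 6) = -8*o^4 - 2*o^2 - 26*o - 12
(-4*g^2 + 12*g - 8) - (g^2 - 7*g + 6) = -5*g^2 + 19*g - 14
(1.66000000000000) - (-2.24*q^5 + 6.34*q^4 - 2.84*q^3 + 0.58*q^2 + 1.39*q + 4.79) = 2.24*q^5 - 6.34*q^4 + 2.84*q^3 - 0.58*q^2 - 1.39*q - 3.13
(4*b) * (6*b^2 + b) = 24*b^3 + 4*b^2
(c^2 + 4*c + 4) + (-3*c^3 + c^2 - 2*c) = -3*c^3 + 2*c^2 + 2*c + 4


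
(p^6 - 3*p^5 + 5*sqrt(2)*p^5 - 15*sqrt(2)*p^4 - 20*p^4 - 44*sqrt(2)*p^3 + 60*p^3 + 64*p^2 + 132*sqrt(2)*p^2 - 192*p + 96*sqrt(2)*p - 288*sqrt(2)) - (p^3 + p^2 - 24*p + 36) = p^6 - 3*p^5 + 5*sqrt(2)*p^5 - 15*sqrt(2)*p^4 - 20*p^4 - 44*sqrt(2)*p^3 + 59*p^3 + 63*p^2 + 132*sqrt(2)*p^2 - 168*p + 96*sqrt(2)*p - 288*sqrt(2) - 36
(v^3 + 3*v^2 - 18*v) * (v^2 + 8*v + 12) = v^5 + 11*v^4 + 18*v^3 - 108*v^2 - 216*v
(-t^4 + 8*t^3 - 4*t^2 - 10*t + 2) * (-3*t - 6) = 3*t^5 - 18*t^4 - 36*t^3 + 54*t^2 + 54*t - 12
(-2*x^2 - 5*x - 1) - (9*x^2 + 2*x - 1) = -11*x^2 - 7*x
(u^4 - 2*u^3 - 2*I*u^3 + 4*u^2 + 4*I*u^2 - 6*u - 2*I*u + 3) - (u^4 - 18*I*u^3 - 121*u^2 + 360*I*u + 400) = -2*u^3 + 16*I*u^3 + 125*u^2 + 4*I*u^2 - 6*u - 362*I*u - 397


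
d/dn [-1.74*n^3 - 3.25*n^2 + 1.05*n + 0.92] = -5.22*n^2 - 6.5*n + 1.05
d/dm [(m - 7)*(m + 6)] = 2*m - 1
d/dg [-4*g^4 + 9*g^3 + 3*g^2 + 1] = g*(-16*g^2 + 27*g + 6)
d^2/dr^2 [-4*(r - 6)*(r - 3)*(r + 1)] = 64 - 24*r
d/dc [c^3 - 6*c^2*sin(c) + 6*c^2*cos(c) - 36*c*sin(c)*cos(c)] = -6*sqrt(2)*c^2*sin(c + pi/4) + 3*c^2 - 36*c*cos(2*c) + 12*sqrt(2)*c*cos(c + pi/4) - 18*sin(2*c)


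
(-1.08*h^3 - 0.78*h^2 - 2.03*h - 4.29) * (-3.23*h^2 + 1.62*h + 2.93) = 3.4884*h^5 + 0.7698*h^4 + 2.1289*h^3 + 8.2827*h^2 - 12.8977*h - 12.5697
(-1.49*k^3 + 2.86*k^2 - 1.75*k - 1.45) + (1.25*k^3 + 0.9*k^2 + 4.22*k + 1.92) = -0.24*k^3 + 3.76*k^2 + 2.47*k + 0.47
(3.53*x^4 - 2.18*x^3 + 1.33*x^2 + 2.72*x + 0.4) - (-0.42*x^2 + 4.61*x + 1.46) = 3.53*x^4 - 2.18*x^3 + 1.75*x^2 - 1.89*x - 1.06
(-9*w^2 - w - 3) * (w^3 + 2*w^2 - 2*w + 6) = -9*w^5 - 19*w^4 + 13*w^3 - 58*w^2 - 18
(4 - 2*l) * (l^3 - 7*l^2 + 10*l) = -2*l^4 + 18*l^3 - 48*l^2 + 40*l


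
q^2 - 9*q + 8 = (q - 8)*(q - 1)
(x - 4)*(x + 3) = x^2 - x - 12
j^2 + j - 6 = (j - 2)*(j + 3)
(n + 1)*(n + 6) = n^2 + 7*n + 6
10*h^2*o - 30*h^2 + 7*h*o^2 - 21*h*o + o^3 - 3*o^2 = (2*h + o)*(5*h + o)*(o - 3)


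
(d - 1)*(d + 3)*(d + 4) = d^3 + 6*d^2 + 5*d - 12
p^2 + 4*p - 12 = (p - 2)*(p + 6)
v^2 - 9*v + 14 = (v - 7)*(v - 2)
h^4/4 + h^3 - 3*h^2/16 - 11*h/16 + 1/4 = (h/4 + 1/4)*(h - 1/2)^2*(h + 4)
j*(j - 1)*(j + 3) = j^3 + 2*j^2 - 3*j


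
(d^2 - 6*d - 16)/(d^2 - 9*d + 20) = (d^2 - 6*d - 16)/(d^2 - 9*d + 20)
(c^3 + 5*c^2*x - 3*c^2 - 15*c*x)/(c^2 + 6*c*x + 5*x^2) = c*(c - 3)/(c + x)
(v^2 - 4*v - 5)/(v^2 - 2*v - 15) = (v + 1)/(v + 3)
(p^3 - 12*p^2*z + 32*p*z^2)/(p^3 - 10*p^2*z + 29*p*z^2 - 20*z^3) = p*(p - 8*z)/(p^2 - 6*p*z + 5*z^2)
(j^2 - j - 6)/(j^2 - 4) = (j - 3)/(j - 2)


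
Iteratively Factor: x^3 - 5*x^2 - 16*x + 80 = (x - 5)*(x^2 - 16) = (x - 5)*(x - 4)*(x + 4)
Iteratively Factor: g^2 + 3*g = (g + 3)*(g)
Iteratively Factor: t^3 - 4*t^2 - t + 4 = (t - 4)*(t^2 - 1) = (t - 4)*(t + 1)*(t - 1)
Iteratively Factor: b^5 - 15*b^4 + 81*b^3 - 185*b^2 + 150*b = (b - 3)*(b^4 - 12*b^3 + 45*b^2 - 50*b) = (b - 3)*(b - 2)*(b^3 - 10*b^2 + 25*b) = (b - 5)*(b - 3)*(b - 2)*(b^2 - 5*b) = (b - 5)^2*(b - 3)*(b - 2)*(b)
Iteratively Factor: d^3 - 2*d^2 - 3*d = (d - 3)*(d^2 + d) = d*(d - 3)*(d + 1)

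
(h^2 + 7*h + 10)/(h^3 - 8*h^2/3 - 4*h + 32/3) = 3*(h + 5)/(3*h^2 - 14*h + 16)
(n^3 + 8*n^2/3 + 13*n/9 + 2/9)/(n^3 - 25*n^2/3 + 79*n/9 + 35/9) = (3*n^2 + 7*n + 2)/(3*n^2 - 26*n + 35)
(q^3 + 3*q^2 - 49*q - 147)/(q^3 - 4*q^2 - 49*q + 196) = (q + 3)/(q - 4)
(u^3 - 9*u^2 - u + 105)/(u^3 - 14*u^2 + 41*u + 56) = (u^2 - 2*u - 15)/(u^2 - 7*u - 8)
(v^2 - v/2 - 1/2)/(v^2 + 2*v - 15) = (2*v^2 - v - 1)/(2*(v^2 + 2*v - 15))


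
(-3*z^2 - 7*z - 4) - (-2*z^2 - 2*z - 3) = -z^2 - 5*z - 1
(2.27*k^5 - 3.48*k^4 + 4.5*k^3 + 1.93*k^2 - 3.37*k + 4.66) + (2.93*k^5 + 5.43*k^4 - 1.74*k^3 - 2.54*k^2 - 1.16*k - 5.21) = 5.2*k^5 + 1.95*k^4 + 2.76*k^3 - 0.61*k^2 - 4.53*k - 0.55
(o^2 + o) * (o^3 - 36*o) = o^5 + o^4 - 36*o^3 - 36*o^2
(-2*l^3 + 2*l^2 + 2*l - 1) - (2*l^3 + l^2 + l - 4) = -4*l^3 + l^2 + l + 3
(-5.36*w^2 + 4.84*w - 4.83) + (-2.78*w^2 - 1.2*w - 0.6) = -8.14*w^2 + 3.64*w - 5.43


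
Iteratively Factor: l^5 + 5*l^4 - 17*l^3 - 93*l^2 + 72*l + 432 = (l + 3)*(l^4 + 2*l^3 - 23*l^2 - 24*l + 144) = (l + 3)*(l + 4)*(l^3 - 2*l^2 - 15*l + 36) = (l - 3)*(l + 3)*(l + 4)*(l^2 + l - 12) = (l - 3)*(l + 3)*(l + 4)^2*(l - 3)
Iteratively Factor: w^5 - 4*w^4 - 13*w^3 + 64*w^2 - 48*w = (w + 4)*(w^4 - 8*w^3 + 19*w^2 - 12*w) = (w - 4)*(w + 4)*(w^3 - 4*w^2 + 3*w) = (w - 4)*(w - 1)*(w + 4)*(w^2 - 3*w) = (w - 4)*(w - 3)*(w - 1)*(w + 4)*(w)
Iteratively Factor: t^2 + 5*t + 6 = (t + 2)*(t + 3)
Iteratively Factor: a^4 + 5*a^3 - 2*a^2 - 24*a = (a + 3)*(a^3 + 2*a^2 - 8*a) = a*(a + 3)*(a^2 + 2*a - 8) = a*(a - 2)*(a + 3)*(a + 4)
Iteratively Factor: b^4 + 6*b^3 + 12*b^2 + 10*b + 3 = (b + 1)*(b^3 + 5*b^2 + 7*b + 3) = (b + 1)^2*(b^2 + 4*b + 3) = (b + 1)^3*(b + 3)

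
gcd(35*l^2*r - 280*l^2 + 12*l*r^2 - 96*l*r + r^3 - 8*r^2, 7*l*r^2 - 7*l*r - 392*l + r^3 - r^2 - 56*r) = 7*l*r - 56*l + r^2 - 8*r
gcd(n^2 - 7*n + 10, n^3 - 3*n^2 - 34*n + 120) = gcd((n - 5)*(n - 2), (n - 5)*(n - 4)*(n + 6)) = n - 5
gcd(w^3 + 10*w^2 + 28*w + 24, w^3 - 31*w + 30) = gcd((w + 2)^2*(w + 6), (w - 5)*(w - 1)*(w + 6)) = w + 6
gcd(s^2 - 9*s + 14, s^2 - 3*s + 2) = s - 2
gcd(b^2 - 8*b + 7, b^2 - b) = b - 1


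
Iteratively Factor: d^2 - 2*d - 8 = (d - 4)*(d + 2)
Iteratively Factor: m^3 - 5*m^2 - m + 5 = (m + 1)*(m^2 - 6*m + 5) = (m - 5)*(m + 1)*(m - 1)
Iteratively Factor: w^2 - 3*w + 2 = (w - 1)*(w - 2)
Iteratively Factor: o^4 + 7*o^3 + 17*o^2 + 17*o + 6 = (o + 2)*(o^3 + 5*o^2 + 7*o + 3) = (o + 1)*(o + 2)*(o^2 + 4*o + 3) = (o + 1)*(o + 2)*(o + 3)*(o + 1)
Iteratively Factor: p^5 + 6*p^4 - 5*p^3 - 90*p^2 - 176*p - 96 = (p + 4)*(p^4 + 2*p^3 - 13*p^2 - 38*p - 24) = (p + 1)*(p + 4)*(p^3 + p^2 - 14*p - 24) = (p + 1)*(p + 2)*(p + 4)*(p^2 - p - 12) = (p - 4)*(p + 1)*(p + 2)*(p + 4)*(p + 3)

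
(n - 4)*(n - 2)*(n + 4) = n^3 - 2*n^2 - 16*n + 32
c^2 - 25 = (c - 5)*(c + 5)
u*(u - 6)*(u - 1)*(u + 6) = u^4 - u^3 - 36*u^2 + 36*u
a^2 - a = a*(a - 1)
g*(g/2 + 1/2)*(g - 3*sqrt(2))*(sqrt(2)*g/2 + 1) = sqrt(2)*g^4/4 - g^3 + sqrt(2)*g^3/4 - 3*sqrt(2)*g^2/2 - g^2 - 3*sqrt(2)*g/2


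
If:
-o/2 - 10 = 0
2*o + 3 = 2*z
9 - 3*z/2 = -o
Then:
No Solution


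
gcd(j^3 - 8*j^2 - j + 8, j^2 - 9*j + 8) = j^2 - 9*j + 8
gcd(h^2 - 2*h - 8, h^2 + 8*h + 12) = h + 2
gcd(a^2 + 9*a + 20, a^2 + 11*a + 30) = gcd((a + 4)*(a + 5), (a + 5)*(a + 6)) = a + 5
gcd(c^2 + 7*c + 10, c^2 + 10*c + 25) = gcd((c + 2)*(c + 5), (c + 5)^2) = c + 5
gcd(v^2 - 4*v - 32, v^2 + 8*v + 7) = 1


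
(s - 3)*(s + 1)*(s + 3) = s^3 + s^2 - 9*s - 9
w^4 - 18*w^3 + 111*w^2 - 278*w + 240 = (w - 8)*(w - 5)*(w - 3)*(w - 2)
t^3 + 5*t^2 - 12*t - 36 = (t - 3)*(t + 2)*(t + 6)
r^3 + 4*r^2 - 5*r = r*(r - 1)*(r + 5)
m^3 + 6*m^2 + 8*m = m*(m + 2)*(m + 4)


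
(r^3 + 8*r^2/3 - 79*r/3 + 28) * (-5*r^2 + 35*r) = -5*r^5 + 65*r^4/3 + 225*r^3 - 3185*r^2/3 + 980*r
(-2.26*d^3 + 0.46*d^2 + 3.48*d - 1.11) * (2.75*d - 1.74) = -6.215*d^4 + 5.1974*d^3 + 8.7696*d^2 - 9.1077*d + 1.9314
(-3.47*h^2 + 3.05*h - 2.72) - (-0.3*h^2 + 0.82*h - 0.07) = -3.17*h^2 + 2.23*h - 2.65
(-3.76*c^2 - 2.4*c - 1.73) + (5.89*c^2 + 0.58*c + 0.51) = 2.13*c^2 - 1.82*c - 1.22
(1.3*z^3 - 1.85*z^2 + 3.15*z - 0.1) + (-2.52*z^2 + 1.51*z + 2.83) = 1.3*z^3 - 4.37*z^2 + 4.66*z + 2.73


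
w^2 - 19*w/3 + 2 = (w - 6)*(w - 1/3)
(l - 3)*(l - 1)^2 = l^3 - 5*l^2 + 7*l - 3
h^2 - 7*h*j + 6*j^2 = (h - 6*j)*(h - j)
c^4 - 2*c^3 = c^3*(c - 2)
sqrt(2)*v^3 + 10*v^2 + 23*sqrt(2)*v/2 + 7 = (v + sqrt(2))*(v + 7*sqrt(2)/2)*(sqrt(2)*v + 1)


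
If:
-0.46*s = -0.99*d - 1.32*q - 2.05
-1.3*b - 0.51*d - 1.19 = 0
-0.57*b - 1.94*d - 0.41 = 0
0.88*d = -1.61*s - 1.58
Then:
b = -0.94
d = 0.07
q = -1.96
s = -1.02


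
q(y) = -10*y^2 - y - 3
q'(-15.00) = 299.00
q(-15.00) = -2238.00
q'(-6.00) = 119.00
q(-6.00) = -357.00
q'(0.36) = -8.20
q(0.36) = -4.66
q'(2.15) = -44.00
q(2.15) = -51.38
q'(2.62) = -53.40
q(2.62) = -74.26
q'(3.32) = -67.40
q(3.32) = -116.54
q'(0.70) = -15.00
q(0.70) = -8.60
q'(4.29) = -86.80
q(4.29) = -191.33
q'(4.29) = -86.80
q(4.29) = -191.33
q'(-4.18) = 82.60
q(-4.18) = -173.54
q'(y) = -20*y - 1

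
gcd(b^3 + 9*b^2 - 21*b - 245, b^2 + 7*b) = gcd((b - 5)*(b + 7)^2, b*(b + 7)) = b + 7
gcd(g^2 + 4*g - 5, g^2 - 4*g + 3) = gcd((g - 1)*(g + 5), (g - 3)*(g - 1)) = g - 1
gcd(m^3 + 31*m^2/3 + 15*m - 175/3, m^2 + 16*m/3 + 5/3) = m + 5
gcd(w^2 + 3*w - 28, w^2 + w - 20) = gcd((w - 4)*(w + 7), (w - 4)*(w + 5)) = w - 4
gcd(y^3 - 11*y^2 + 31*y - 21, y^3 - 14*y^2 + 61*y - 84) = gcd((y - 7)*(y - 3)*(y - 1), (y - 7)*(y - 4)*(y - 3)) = y^2 - 10*y + 21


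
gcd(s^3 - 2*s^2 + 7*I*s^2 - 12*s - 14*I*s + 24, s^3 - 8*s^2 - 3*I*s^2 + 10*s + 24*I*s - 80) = 1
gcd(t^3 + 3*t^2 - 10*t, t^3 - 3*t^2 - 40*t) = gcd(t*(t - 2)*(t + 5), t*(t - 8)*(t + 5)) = t^2 + 5*t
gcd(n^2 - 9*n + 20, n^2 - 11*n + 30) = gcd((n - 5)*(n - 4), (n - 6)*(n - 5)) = n - 5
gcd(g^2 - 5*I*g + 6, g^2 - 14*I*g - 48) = g - 6*I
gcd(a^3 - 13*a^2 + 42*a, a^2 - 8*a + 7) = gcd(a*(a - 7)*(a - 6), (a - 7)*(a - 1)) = a - 7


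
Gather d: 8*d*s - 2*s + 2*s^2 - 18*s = 8*d*s + 2*s^2 - 20*s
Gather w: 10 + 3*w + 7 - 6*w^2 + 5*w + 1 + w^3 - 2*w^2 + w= w^3 - 8*w^2 + 9*w + 18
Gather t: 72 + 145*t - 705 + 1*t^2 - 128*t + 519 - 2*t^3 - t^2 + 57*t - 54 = -2*t^3 + 74*t - 168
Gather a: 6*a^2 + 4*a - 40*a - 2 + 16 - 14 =6*a^2 - 36*a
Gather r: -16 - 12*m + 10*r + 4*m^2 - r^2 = 4*m^2 - 12*m - r^2 + 10*r - 16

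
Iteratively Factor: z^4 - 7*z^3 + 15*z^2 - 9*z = (z - 3)*(z^3 - 4*z^2 + 3*z) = (z - 3)*(z - 1)*(z^2 - 3*z) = z*(z - 3)*(z - 1)*(z - 3)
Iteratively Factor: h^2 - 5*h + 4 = (h - 4)*(h - 1)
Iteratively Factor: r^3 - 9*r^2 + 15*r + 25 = (r - 5)*(r^2 - 4*r - 5) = (r - 5)^2*(r + 1)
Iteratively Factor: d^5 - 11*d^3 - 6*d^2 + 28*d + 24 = (d - 2)*(d^4 + 2*d^3 - 7*d^2 - 20*d - 12) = (d - 2)*(d + 2)*(d^3 - 7*d - 6) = (d - 2)*(d + 1)*(d + 2)*(d^2 - d - 6) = (d - 3)*(d - 2)*(d + 1)*(d + 2)*(d + 2)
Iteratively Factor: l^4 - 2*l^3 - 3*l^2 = (l - 3)*(l^3 + l^2) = (l - 3)*(l + 1)*(l^2) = l*(l - 3)*(l + 1)*(l)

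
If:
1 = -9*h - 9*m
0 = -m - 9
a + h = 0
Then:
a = -80/9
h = 80/9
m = -9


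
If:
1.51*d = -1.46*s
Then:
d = -0.966887417218543*s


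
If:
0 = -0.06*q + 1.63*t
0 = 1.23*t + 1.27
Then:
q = -28.05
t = -1.03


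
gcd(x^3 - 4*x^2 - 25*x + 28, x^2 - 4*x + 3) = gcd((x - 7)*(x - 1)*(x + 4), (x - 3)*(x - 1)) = x - 1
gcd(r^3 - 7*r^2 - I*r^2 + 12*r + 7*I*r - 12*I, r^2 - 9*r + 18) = r - 3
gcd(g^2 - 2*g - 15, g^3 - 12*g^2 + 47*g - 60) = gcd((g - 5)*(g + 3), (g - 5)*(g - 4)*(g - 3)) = g - 5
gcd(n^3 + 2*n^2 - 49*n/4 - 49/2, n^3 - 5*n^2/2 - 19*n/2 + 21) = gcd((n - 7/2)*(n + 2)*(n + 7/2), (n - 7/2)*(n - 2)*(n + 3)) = n - 7/2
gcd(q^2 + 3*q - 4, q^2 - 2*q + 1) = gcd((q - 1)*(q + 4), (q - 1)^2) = q - 1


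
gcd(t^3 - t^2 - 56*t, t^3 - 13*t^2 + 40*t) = t^2 - 8*t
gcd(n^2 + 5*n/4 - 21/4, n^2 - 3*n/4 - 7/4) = n - 7/4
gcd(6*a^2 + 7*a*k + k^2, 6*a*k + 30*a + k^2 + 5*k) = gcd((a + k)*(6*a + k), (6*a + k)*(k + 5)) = 6*a + k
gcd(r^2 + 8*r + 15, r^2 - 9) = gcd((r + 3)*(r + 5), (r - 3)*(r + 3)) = r + 3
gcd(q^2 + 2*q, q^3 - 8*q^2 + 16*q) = q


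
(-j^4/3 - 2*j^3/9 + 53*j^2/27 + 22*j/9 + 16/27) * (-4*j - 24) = 4*j^5/3 + 80*j^4/9 - 68*j^3/27 - 512*j^2/9 - 1648*j/27 - 128/9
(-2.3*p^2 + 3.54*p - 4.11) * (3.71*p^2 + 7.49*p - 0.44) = -8.533*p^4 - 4.0936*p^3 + 12.2785*p^2 - 32.3415*p + 1.8084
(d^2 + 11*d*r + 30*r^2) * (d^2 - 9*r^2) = d^4 + 11*d^3*r + 21*d^2*r^2 - 99*d*r^3 - 270*r^4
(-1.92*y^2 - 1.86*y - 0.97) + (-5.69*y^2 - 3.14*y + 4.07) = -7.61*y^2 - 5.0*y + 3.1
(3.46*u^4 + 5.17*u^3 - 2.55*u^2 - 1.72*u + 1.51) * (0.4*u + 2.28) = 1.384*u^5 + 9.9568*u^4 + 10.7676*u^3 - 6.502*u^2 - 3.3176*u + 3.4428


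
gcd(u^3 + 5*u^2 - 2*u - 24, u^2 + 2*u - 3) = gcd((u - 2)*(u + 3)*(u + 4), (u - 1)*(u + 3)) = u + 3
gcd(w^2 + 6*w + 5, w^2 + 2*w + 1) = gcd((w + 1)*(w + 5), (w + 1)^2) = w + 1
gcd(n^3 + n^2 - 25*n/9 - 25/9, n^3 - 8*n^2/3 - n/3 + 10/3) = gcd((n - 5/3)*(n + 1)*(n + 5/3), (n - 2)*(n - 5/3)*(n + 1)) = n^2 - 2*n/3 - 5/3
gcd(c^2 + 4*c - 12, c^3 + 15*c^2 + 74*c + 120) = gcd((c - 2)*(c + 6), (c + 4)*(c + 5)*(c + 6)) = c + 6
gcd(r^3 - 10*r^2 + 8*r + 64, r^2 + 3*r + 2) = r + 2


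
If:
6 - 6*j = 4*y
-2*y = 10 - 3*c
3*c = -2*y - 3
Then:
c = 7/6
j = 19/6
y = -13/4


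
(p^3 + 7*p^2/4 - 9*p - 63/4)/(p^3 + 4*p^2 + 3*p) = (4*p^2 - 5*p - 21)/(4*p*(p + 1))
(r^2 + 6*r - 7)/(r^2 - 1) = (r + 7)/(r + 1)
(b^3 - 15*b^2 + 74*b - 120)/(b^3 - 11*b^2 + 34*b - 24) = (b - 5)/(b - 1)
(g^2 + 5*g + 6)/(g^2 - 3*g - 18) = (g + 2)/(g - 6)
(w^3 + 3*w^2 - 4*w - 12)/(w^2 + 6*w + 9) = (w^2 - 4)/(w + 3)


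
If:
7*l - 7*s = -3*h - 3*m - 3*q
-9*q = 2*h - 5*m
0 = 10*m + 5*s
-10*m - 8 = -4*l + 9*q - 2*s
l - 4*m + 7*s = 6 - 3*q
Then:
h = -78/127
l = 122/127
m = -36/127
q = -8/381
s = 72/127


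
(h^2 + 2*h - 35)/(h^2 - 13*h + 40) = (h + 7)/(h - 8)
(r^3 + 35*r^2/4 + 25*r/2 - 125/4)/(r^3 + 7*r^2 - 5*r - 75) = (r - 5/4)/(r - 3)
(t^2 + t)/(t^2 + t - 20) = t*(t + 1)/(t^2 + t - 20)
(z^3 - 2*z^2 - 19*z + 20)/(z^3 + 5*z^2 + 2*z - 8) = (z - 5)/(z + 2)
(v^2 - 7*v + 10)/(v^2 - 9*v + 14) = (v - 5)/(v - 7)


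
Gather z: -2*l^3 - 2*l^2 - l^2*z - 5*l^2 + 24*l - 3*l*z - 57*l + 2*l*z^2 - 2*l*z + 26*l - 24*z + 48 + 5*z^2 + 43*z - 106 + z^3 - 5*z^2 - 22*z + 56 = -2*l^3 - 7*l^2 + 2*l*z^2 - 7*l + z^3 + z*(-l^2 - 5*l - 3) - 2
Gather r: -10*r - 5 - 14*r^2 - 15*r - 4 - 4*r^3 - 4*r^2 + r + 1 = -4*r^3 - 18*r^2 - 24*r - 8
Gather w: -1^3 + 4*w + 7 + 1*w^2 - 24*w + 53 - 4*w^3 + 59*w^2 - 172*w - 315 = -4*w^3 + 60*w^2 - 192*w - 256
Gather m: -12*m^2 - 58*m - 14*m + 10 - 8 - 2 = -12*m^2 - 72*m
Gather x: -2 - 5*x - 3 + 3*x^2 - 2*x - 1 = 3*x^2 - 7*x - 6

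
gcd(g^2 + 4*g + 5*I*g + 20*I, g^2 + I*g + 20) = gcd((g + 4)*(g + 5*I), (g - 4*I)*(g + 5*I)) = g + 5*I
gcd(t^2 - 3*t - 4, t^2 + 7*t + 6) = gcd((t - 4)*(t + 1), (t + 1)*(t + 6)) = t + 1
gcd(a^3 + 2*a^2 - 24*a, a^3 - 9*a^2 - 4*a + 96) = a - 4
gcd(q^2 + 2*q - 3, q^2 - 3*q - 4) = 1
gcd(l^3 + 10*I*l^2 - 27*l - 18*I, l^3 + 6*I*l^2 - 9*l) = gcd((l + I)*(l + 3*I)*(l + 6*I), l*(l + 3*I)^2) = l + 3*I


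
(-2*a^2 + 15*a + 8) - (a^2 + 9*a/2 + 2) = -3*a^2 + 21*a/2 + 6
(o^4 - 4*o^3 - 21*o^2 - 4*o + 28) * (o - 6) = o^5 - 10*o^4 + 3*o^3 + 122*o^2 + 52*o - 168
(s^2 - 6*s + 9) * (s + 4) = s^3 - 2*s^2 - 15*s + 36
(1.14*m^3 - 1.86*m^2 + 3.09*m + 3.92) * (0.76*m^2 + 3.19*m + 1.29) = 0.8664*m^5 + 2.223*m^4 - 2.1144*m^3 + 10.4369*m^2 + 16.4909*m + 5.0568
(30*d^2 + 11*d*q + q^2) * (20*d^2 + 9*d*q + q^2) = 600*d^4 + 490*d^3*q + 149*d^2*q^2 + 20*d*q^3 + q^4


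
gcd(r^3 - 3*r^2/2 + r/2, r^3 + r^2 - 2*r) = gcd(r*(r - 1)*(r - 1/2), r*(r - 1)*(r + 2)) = r^2 - r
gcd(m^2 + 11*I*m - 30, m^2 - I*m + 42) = m + 6*I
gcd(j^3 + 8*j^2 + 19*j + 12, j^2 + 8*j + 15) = j + 3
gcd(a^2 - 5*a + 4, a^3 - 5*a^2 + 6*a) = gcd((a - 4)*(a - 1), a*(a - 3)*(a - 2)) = 1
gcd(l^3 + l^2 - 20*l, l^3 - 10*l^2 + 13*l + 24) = 1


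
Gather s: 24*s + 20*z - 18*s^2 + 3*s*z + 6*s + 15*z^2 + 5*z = -18*s^2 + s*(3*z + 30) + 15*z^2 + 25*z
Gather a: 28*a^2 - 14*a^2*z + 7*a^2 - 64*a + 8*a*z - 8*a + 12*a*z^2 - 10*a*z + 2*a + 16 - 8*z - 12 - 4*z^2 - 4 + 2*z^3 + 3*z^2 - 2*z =a^2*(35 - 14*z) + a*(12*z^2 - 2*z - 70) + 2*z^3 - z^2 - 10*z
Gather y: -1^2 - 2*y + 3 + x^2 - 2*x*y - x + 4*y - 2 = x^2 - x + y*(2 - 2*x)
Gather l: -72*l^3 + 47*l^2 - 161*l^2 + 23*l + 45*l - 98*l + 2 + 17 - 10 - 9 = -72*l^3 - 114*l^2 - 30*l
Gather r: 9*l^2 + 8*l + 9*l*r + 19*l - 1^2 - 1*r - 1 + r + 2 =9*l^2 + 9*l*r + 27*l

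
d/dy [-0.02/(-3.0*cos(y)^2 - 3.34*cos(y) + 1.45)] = (0.12*cos(y) + 0.0668)*sin(y)/(3.0*cos(y)^2 + 3.34*cos(y) - 1.45)^2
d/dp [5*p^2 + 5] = 10*p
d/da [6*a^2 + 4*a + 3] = 12*a + 4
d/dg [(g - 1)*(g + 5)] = 2*g + 4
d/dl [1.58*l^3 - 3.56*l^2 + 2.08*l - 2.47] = 4.74*l^2 - 7.12*l + 2.08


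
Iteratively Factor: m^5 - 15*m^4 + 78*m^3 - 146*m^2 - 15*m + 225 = (m - 5)*(m^4 - 10*m^3 + 28*m^2 - 6*m - 45) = (m - 5)^2*(m^3 - 5*m^2 + 3*m + 9) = (m - 5)^2*(m - 3)*(m^2 - 2*m - 3) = (m - 5)^2*(m - 3)^2*(m + 1)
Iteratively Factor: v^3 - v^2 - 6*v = (v)*(v^2 - v - 6) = v*(v - 3)*(v + 2)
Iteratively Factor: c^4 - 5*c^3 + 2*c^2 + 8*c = (c - 4)*(c^3 - c^2 - 2*c) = c*(c - 4)*(c^2 - c - 2) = c*(c - 4)*(c + 1)*(c - 2)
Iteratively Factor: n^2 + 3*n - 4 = (n - 1)*(n + 4)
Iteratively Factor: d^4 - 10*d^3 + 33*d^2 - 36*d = (d - 4)*(d^3 - 6*d^2 + 9*d) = d*(d - 4)*(d^2 - 6*d + 9) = d*(d - 4)*(d - 3)*(d - 3)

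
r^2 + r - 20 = (r - 4)*(r + 5)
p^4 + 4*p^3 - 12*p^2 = p^2*(p - 2)*(p + 6)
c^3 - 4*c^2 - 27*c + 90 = (c - 6)*(c - 3)*(c + 5)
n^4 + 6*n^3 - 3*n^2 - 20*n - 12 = (n - 2)*(n + 1)^2*(n + 6)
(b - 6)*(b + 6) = b^2 - 36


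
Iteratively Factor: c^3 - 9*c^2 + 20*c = (c - 5)*(c^2 - 4*c) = c*(c - 5)*(c - 4)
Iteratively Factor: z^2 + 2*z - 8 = (z - 2)*(z + 4)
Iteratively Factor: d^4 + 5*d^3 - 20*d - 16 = (d + 2)*(d^3 + 3*d^2 - 6*d - 8) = (d - 2)*(d + 2)*(d^2 + 5*d + 4) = (d - 2)*(d + 1)*(d + 2)*(d + 4)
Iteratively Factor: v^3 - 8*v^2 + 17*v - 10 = (v - 1)*(v^2 - 7*v + 10) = (v - 2)*(v - 1)*(v - 5)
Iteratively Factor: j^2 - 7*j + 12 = (j - 4)*(j - 3)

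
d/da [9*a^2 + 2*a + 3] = 18*a + 2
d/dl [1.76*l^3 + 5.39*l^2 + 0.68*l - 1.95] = 5.28*l^2 + 10.78*l + 0.68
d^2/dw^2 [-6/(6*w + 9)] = -16/(2*w + 3)^3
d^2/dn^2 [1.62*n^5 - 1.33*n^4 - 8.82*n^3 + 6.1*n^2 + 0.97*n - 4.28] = 32.4*n^3 - 15.96*n^2 - 52.92*n + 12.2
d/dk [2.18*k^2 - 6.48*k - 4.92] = 4.36*k - 6.48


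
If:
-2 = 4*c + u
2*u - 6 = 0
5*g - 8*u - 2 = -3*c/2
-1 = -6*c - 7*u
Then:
No Solution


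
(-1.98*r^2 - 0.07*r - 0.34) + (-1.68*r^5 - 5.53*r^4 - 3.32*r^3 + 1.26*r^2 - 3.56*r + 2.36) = -1.68*r^5 - 5.53*r^4 - 3.32*r^3 - 0.72*r^2 - 3.63*r + 2.02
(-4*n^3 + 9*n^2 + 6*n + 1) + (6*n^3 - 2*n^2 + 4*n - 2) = 2*n^3 + 7*n^2 + 10*n - 1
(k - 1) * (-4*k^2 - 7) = -4*k^3 + 4*k^2 - 7*k + 7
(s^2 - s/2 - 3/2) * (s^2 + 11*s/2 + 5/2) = s^4 + 5*s^3 - 7*s^2/4 - 19*s/2 - 15/4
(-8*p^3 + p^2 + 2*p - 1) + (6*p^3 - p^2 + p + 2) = -2*p^3 + 3*p + 1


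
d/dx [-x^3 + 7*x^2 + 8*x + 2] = -3*x^2 + 14*x + 8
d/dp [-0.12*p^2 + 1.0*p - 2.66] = 1.0 - 0.24*p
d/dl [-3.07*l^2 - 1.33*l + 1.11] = -6.14*l - 1.33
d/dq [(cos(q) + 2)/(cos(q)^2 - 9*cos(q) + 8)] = (cos(q)^2 + 4*cos(q) - 26)*sin(q)/(cos(q)^2 - 9*cos(q) + 8)^2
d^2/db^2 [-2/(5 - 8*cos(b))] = 16*(8*sin(b)^2 - 5*cos(b) + 8)/(8*cos(b) - 5)^3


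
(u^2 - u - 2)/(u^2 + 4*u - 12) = (u + 1)/(u + 6)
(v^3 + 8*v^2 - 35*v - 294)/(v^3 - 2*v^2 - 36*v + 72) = (v^2 + 14*v + 49)/(v^2 + 4*v - 12)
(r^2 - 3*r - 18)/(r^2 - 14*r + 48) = (r + 3)/(r - 8)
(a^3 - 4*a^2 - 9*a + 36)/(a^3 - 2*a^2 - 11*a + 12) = (a - 3)/(a - 1)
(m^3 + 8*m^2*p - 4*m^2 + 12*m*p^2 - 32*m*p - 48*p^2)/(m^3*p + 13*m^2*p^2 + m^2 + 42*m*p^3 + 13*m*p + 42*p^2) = (m^2 + 2*m*p - 4*m - 8*p)/(m^2*p + 7*m*p^2 + m + 7*p)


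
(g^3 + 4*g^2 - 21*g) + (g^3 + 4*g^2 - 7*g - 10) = 2*g^3 + 8*g^2 - 28*g - 10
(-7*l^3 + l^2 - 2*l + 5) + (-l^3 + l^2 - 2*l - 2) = -8*l^3 + 2*l^2 - 4*l + 3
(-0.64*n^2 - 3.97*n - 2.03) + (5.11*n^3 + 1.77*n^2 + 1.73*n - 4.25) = 5.11*n^3 + 1.13*n^2 - 2.24*n - 6.28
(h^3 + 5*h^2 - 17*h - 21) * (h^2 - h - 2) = h^5 + 4*h^4 - 24*h^3 - 14*h^2 + 55*h + 42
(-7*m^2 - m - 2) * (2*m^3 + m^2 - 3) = -14*m^5 - 9*m^4 - 5*m^3 + 19*m^2 + 3*m + 6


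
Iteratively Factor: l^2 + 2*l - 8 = (l - 2)*(l + 4)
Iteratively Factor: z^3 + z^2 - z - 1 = (z + 1)*(z^2 - 1) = (z + 1)^2*(z - 1)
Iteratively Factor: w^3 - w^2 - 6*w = (w + 2)*(w^2 - 3*w) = w*(w + 2)*(w - 3)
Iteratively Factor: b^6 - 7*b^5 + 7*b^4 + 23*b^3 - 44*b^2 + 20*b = (b - 1)*(b^5 - 6*b^4 + b^3 + 24*b^2 - 20*b) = (b - 1)*(b + 2)*(b^4 - 8*b^3 + 17*b^2 - 10*b) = (b - 2)*(b - 1)*(b + 2)*(b^3 - 6*b^2 + 5*b) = (b - 5)*(b - 2)*(b - 1)*(b + 2)*(b^2 - b) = b*(b - 5)*(b - 2)*(b - 1)*(b + 2)*(b - 1)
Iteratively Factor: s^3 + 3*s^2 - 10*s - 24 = (s + 4)*(s^2 - s - 6) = (s - 3)*(s + 4)*(s + 2)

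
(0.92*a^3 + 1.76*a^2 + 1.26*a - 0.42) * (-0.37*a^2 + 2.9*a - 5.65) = -0.3404*a^5 + 2.0168*a^4 - 0.5602*a^3 - 6.1346*a^2 - 8.337*a + 2.373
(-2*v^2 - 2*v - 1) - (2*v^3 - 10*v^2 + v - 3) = -2*v^3 + 8*v^2 - 3*v + 2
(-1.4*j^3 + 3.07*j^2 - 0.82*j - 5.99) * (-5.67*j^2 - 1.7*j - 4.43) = 7.938*j^5 - 15.0269*j^4 + 5.6324*j^3 + 21.7572*j^2 + 13.8156*j + 26.5357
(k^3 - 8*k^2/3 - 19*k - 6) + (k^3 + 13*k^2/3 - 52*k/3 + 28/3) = 2*k^3 + 5*k^2/3 - 109*k/3 + 10/3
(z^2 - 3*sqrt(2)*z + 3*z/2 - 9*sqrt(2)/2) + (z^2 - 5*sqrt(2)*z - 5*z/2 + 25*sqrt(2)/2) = 2*z^2 - 8*sqrt(2)*z - z + 8*sqrt(2)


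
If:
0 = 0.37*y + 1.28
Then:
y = -3.46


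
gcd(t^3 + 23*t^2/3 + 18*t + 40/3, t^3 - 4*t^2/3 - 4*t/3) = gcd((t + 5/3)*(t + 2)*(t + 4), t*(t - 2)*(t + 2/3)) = 1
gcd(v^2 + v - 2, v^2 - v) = v - 1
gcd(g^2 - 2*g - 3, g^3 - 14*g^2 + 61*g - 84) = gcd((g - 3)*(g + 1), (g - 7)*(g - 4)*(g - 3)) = g - 3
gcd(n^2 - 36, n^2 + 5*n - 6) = n + 6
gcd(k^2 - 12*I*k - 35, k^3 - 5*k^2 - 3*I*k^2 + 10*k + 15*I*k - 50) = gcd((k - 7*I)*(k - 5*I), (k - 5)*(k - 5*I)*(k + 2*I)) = k - 5*I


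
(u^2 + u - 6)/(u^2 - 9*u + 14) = (u + 3)/(u - 7)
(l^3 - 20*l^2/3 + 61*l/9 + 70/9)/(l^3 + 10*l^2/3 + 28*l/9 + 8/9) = (3*l^2 - 22*l + 35)/(3*l^2 + 8*l + 4)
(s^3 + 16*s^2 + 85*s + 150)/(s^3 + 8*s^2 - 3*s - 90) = (s + 5)/(s - 3)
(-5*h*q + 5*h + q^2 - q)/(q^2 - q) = (-5*h + q)/q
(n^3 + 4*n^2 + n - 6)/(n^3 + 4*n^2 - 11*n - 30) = (n^2 + 2*n - 3)/(n^2 + 2*n - 15)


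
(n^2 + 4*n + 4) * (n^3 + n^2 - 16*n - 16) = n^5 + 5*n^4 - 8*n^3 - 76*n^2 - 128*n - 64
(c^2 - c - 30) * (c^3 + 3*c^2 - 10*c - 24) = c^5 + 2*c^4 - 43*c^3 - 104*c^2 + 324*c + 720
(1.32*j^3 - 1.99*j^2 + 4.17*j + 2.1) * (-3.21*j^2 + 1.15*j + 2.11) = -4.2372*j^5 + 7.9059*j^4 - 12.889*j^3 - 6.1444*j^2 + 11.2137*j + 4.431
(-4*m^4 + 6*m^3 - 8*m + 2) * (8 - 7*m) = 28*m^5 - 74*m^4 + 48*m^3 + 56*m^2 - 78*m + 16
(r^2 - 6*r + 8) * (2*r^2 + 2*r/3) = 2*r^4 - 34*r^3/3 + 12*r^2 + 16*r/3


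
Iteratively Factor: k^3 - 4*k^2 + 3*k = (k - 3)*(k^2 - k) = k*(k - 3)*(k - 1)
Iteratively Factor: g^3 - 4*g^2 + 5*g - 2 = (g - 1)*(g^2 - 3*g + 2) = (g - 1)^2*(g - 2)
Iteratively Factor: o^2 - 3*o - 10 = (o + 2)*(o - 5)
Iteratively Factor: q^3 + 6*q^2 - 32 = (q + 4)*(q^2 + 2*q - 8) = (q + 4)^2*(q - 2)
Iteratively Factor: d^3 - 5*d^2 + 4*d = (d - 1)*(d^2 - 4*d) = d*(d - 1)*(d - 4)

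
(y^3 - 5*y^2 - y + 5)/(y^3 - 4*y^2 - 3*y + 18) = (y^3 - 5*y^2 - y + 5)/(y^3 - 4*y^2 - 3*y + 18)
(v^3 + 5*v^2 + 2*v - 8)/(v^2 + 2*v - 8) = (v^2 + v - 2)/(v - 2)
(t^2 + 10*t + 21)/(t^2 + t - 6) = (t + 7)/(t - 2)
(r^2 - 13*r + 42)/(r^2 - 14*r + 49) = (r - 6)/(r - 7)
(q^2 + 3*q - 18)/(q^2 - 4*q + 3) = (q + 6)/(q - 1)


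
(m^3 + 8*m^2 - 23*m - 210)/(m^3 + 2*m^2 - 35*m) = (m + 6)/m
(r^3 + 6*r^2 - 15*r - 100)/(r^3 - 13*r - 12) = (r^2 + 10*r + 25)/(r^2 + 4*r + 3)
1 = 1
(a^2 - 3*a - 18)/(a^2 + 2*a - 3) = (a - 6)/(a - 1)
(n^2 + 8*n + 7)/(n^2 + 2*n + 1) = (n + 7)/(n + 1)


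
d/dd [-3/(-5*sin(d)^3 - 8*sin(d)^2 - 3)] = -3*(15*sin(d) + 16)*sin(d)*cos(d)/(5*sin(d)^3 + 8*sin(d)^2 + 3)^2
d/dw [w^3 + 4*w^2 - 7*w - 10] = 3*w^2 + 8*w - 7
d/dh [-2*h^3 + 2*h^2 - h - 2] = -6*h^2 + 4*h - 1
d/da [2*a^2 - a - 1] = 4*a - 1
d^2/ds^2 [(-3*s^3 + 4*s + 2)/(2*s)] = -3 + 2/s^3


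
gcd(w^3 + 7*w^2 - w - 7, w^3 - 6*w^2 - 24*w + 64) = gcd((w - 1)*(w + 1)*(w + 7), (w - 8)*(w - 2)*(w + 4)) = 1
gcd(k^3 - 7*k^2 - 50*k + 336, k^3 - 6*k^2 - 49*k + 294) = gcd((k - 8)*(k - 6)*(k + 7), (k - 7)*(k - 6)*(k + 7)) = k^2 + k - 42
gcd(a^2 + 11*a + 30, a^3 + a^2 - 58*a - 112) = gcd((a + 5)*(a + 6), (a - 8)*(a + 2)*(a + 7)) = 1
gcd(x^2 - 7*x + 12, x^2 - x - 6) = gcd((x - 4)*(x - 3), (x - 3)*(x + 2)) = x - 3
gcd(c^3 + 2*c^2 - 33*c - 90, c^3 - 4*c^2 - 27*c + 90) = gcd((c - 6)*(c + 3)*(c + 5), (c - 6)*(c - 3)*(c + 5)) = c^2 - c - 30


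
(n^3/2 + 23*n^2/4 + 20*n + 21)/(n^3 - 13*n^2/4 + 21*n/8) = 2*(2*n^3 + 23*n^2 + 80*n + 84)/(n*(8*n^2 - 26*n + 21))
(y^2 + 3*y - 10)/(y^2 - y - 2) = (y + 5)/(y + 1)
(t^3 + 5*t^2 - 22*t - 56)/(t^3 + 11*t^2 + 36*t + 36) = (t^2 + 3*t - 28)/(t^2 + 9*t + 18)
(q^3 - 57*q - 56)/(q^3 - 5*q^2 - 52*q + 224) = (q + 1)/(q - 4)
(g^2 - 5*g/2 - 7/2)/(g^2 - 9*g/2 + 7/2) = (g + 1)/(g - 1)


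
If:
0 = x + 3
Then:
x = -3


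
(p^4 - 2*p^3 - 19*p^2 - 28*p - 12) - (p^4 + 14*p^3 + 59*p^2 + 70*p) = -16*p^3 - 78*p^2 - 98*p - 12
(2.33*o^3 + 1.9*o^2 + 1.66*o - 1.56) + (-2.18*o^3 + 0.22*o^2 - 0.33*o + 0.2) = 0.15*o^3 + 2.12*o^2 + 1.33*o - 1.36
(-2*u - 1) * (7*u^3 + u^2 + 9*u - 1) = -14*u^4 - 9*u^3 - 19*u^2 - 7*u + 1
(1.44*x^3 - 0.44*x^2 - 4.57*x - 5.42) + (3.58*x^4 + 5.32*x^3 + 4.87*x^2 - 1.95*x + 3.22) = 3.58*x^4 + 6.76*x^3 + 4.43*x^2 - 6.52*x - 2.2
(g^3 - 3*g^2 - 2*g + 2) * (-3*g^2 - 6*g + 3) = -3*g^5 + 3*g^4 + 27*g^3 - 3*g^2 - 18*g + 6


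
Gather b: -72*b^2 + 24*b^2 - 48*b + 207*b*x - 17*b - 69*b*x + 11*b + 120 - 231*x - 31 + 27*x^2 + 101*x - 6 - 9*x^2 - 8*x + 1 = -48*b^2 + b*(138*x - 54) + 18*x^2 - 138*x + 84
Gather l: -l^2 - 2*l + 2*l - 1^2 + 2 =1 - l^2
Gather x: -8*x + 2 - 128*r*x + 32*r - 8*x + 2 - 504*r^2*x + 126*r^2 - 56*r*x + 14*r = 126*r^2 + 46*r + x*(-504*r^2 - 184*r - 16) + 4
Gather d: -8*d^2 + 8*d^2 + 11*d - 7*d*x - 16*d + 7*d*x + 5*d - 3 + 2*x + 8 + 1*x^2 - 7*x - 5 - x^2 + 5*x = 0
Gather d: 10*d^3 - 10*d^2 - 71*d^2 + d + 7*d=10*d^3 - 81*d^2 + 8*d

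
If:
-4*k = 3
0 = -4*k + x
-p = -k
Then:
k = -3/4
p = -3/4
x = -3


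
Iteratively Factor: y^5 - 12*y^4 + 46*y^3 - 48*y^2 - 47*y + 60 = (y - 1)*(y^4 - 11*y^3 + 35*y^2 - 13*y - 60) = (y - 1)*(y + 1)*(y^3 - 12*y^2 + 47*y - 60) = (y - 4)*(y - 1)*(y + 1)*(y^2 - 8*y + 15) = (y - 5)*(y - 4)*(y - 1)*(y + 1)*(y - 3)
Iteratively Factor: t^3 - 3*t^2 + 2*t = (t - 2)*(t^2 - t) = t*(t - 2)*(t - 1)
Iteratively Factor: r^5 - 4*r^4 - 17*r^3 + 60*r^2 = (r + 4)*(r^4 - 8*r^3 + 15*r^2) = r*(r + 4)*(r^3 - 8*r^2 + 15*r) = r^2*(r + 4)*(r^2 - 8*r + 15) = r^2*(r - 3)*(r + 4)*(r - 5)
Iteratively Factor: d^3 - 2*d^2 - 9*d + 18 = (d - 3)*(d^2 + d - 6) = (d - 3)*(d + 3)*(d - 2)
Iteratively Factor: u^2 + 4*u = (u)*(u + 4)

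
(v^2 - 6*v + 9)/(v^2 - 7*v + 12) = (v - 3)/(v - 4)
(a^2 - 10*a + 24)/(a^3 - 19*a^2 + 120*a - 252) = (a - 4)/(a^2 - 13*a + 42)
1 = 1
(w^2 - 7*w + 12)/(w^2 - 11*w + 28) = (w - 3)/(w - 7)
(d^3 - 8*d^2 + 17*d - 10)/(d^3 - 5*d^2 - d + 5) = (d - 2)/(d + 1)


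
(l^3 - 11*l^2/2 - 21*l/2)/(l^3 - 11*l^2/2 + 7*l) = (2*l^2 - 11*l - 21)/(2*l^2 - 11*l + 14)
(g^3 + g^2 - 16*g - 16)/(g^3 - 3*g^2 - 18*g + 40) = (g^2 - 3*g - 4)/(g^2 - 7*g + 10)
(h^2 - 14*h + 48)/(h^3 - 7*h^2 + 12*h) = (h^2 - 14*h + 48)/(h*(h^2 - 7*h + 12))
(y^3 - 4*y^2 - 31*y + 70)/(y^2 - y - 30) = (y^2 - 9*y + 14)/(y - 6)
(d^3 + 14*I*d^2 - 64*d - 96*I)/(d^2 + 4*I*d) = d + 10*I - 24/d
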